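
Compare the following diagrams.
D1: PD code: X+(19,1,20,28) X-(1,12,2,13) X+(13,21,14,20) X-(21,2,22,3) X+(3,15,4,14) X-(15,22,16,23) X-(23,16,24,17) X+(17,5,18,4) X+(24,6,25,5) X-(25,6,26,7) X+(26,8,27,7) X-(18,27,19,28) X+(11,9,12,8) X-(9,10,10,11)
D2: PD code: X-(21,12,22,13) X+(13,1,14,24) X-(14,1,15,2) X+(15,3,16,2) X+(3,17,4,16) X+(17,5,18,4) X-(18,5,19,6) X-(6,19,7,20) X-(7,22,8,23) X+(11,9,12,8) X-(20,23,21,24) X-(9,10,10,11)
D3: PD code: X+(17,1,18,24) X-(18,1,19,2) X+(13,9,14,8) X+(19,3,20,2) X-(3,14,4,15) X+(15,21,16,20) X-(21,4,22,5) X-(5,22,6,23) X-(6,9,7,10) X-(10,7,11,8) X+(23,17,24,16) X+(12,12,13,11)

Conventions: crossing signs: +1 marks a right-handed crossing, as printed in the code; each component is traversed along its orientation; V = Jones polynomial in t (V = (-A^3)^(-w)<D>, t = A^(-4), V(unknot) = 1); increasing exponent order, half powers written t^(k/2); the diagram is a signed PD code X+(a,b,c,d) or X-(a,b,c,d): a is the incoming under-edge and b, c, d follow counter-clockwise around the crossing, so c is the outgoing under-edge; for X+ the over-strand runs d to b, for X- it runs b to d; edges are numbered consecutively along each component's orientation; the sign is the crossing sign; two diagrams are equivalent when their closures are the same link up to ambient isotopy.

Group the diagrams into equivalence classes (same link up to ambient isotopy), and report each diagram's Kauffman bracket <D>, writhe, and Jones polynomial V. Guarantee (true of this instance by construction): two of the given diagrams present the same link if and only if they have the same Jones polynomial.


grouping into links: {D1, D3} | {D2}
V(D1) = -t^-3 + 2t^-2 - 2t^-1 + 3 - 2t + 2t^2 - t^3  (w 0, c 14, <D> = -A^-12 + 2A^-8 - 2A^-4 + 3 - 2A^4 + 2A^8 - A^12)
V(D2) = 1  (w -2, c 12, <D> = A^-6)
V(D3) = -t^-3 + 2t^-2 - 2t^-1 + 3 - 2t + 2t^2 - t^3  [12 crossings, <D> = -A^-12 + 2A^-8 - 2A^-4 + 3 - 2A^4 + 2A^8 - A^12, w = 0]
why: V(t) takes 2 values over 3 diagrams, fixing the grouping


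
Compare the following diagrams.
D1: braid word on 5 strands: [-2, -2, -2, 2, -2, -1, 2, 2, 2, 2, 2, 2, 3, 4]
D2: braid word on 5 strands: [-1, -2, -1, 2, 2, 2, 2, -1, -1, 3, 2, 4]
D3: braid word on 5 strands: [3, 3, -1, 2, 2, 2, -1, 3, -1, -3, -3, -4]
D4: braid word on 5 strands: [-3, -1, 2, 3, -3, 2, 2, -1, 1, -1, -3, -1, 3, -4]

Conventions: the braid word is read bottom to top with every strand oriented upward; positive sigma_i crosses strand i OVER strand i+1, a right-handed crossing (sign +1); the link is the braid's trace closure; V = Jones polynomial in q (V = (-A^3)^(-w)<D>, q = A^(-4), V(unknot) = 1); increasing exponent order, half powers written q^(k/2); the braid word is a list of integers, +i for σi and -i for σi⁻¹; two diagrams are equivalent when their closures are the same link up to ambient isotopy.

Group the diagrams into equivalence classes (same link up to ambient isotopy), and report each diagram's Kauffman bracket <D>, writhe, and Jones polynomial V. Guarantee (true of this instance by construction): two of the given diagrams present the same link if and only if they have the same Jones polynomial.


classes: {D1} | {D2, D3, D4}
V(D1) = q + q^3 - q^4  [14 crossings, <D> = -A^-4 + 1 + A^8, w = +4]
V(D2) = -q^-3 + q^-2 - q^-1 + 3 - q + q^2 - q^3  (w +2, c 12, <D> = -A^-6 + A^-2 - A^2 + 3A^6 - A^10 + A^14 - A^18)
V(D3) = -q^-3 + q^-2 - q^-1 + 3 - q + q^2 - q^3  (w 0, c 12, <D> = -A^-12 + A^-8 - A^-4 + 3 - A^4 + A^8 - A^12)
V(D4) = -q^-3 + q^-2 - q^-1 + 3 - q + q^2 - q^3  [14 crossings, <D> = -A^-18 + A^-14 - A^-10 + 3A^-6 - A^-2 + A^2 - A^6, w = -2]
note: 2 values of V(q) split the 4 diagrams


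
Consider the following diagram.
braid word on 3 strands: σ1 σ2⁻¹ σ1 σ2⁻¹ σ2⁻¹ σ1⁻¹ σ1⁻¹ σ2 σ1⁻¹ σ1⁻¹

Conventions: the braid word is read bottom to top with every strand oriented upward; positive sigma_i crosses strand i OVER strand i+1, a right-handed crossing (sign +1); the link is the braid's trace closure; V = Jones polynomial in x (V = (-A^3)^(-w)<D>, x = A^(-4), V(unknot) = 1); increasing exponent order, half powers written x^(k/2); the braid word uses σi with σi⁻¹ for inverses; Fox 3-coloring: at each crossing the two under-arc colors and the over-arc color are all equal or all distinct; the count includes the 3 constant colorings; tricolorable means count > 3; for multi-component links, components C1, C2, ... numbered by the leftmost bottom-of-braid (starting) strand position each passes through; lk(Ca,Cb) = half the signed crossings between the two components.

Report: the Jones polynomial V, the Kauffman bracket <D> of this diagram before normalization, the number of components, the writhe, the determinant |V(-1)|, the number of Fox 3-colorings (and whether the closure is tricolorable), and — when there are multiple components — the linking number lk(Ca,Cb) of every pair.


Jones polynomial: V(x) = x^-7 - 2x^-6 + 2x^-5 - 3x^-4 + 3x^-3 - 2x^-2 + 2x^-1
<D> = 2A^-8 - 2A^-4 + 3 - 3A^4 + 2A^8 - 2A^12 + A^16; writhe -4
components 1, writhe -4 (10 crossings)
3-colorings: 9 of 3^10, det 15 — tricolorable
note: det 15 = |V(-1)|; divisible by 3, so tricolorable


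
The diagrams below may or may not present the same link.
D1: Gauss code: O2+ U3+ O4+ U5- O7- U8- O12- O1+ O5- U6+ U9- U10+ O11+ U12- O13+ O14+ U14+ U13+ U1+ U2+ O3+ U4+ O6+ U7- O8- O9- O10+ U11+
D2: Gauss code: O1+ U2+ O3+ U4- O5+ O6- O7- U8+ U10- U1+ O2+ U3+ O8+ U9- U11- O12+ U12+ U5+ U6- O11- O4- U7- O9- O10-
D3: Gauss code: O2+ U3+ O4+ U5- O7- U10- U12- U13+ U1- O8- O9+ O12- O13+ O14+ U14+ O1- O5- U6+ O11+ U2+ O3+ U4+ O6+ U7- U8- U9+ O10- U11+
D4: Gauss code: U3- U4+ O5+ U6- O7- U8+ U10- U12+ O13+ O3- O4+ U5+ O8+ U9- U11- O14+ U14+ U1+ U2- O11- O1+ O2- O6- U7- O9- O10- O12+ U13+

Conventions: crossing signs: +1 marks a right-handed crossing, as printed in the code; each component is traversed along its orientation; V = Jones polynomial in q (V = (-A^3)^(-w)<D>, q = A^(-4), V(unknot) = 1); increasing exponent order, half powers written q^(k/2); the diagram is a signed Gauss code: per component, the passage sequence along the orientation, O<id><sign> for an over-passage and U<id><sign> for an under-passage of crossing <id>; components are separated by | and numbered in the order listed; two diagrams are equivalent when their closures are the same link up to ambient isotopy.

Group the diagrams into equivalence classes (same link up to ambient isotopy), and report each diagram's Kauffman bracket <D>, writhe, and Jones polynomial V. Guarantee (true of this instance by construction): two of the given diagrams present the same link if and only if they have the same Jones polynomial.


classes: {D1, D3} | {D2, D4}
V(D1) = -q^-2 + 2q^-1 - 2 + 4q - 4q^2 + 4q^3 - 3q^4 + 2q^5 - q^6  [14 crossings, <D> = -A^-12 + 2A^-8 - 3A^-4 + 4 - 4A^4 + 4A^8 - 2A^12 + 2A^16 - A^20, w = +4]
V(D2) = -q^-3 + 2q^-2 - 2q^-1 + 3 - 2q + 2q^2 - q^3  (w 0, c 12, <D> = -A^-12 + 2A^-8 - 2A^-4 + 3 - 2A^4 + 2A^8 - A^12)
V(D3) = -q^-2 + 2q^-1 - 2 + 4q - 4q^2 + 4q^3 - 3q^4 + 2q^5 - q^6  (w +2, c 14, <D> = -A^-18 + 2A^-14 - 3A^-10 + 4A^-6 - 4A^-2 + 4A^2 - 2A^6 + 2A^10 - A^14)
V(D4) = -q^-3 + 2q^-2 - 2q^-1 + 3 - 2q + 2q^2 - q^3  (w 0, c 14, <D> = -A^-12 + 2A^-8 - 2A^-4 + 3 - 2A^4 + 2A^8 - A^12)
note: comparing 4 Jones polynomials yields 2 groups


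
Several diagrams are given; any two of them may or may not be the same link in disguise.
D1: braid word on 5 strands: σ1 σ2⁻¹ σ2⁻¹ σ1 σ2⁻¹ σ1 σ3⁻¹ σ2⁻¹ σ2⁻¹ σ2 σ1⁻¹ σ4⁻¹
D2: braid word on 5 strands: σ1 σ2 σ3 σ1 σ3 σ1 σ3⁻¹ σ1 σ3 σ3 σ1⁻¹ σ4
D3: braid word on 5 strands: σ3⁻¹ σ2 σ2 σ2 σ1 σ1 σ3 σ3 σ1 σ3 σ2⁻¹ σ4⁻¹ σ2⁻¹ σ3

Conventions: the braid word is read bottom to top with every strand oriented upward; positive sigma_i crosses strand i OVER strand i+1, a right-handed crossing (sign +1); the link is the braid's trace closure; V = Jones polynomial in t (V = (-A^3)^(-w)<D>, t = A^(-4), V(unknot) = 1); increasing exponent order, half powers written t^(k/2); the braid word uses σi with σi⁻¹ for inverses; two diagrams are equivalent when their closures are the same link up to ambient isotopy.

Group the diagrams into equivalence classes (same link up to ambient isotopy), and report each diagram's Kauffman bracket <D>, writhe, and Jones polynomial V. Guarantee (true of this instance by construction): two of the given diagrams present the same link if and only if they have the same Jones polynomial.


grouping into links: {D1} | {D2, D3}
V(D1) = t^-5 - 2t^-4 + 2t^-3 - 2t^-2 + 2t^-1 - 1 + t  (w -4, c 12, <D> = A^-16 - A^-12 + 2A^-8 - 2A^-4 + 2 - 2A^4 + A^8)
V(D2) = t^2 + 2t^4 - 2t^5 + t^6 - 2t^7 + t^8  (w +8, c 12, <D> = A^-8 - 2A^-4 + 1 - 2A^4 + 2A^8 + A^16)
V(D3) = t^2 + 2t^4 - 2t^5 + t^6 - 2t^7 + t^8  [14 crossings, <D> = A^-14 - 2A^-10 + A^-6 - 2A^-2 + 2A^2 + A^10, w = +6]
why: V(t) takes 2 values over 3 diagrams, fixing the grouping


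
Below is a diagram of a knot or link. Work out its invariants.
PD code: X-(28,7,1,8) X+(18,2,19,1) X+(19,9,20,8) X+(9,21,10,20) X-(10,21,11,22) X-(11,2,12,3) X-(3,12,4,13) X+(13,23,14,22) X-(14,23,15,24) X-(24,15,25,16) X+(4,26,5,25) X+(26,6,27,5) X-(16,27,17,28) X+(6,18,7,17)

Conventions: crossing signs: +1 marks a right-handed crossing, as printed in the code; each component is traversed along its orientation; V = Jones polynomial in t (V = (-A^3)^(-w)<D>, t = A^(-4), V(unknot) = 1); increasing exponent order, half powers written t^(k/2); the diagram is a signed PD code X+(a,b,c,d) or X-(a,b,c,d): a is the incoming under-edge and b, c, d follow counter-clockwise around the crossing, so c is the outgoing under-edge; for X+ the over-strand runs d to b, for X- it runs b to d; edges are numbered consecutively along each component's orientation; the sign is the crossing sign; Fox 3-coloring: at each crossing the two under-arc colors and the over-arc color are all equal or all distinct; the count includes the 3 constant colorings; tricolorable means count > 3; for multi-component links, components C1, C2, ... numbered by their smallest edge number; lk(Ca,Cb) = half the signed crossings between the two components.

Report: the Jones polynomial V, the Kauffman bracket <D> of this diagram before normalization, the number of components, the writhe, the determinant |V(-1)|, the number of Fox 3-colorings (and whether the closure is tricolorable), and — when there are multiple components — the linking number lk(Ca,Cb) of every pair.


V = t^-4 - 2t^-3 + 3t^-2 - 4t^-1 + 5 - 4t + 3t^2 - 2t^3 + t^4
<D> = A^-16 - 2A^-12 + 3A^-8 - 4A^-4 + 5 - 4A^4 + 3A^8 - 2A^12 + A^16 (w = 0)
1 component over 14 crossings, w = 0
3 Fox colorings among 3^14, |V(-1)| = 25: not tricolorable
why: the span of V is 8, forcing >= 8 crossings in any diagram


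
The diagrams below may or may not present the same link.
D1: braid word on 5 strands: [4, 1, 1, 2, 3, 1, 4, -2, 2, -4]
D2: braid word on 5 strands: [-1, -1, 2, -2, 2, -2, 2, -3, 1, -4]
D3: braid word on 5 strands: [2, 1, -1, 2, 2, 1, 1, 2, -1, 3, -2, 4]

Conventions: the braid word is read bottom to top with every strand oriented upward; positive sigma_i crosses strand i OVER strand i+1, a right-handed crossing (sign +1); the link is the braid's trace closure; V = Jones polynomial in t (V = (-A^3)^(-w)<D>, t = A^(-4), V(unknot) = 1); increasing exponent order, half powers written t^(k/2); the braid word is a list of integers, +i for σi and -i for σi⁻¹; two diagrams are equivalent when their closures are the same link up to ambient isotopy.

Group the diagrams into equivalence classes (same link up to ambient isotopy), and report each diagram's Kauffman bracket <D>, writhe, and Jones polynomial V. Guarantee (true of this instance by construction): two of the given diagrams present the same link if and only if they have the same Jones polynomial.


equivalence classes: {D1} | {D2} | {D3}
D1 (bracket -A^2 + A^6 + A^14; 10 crossings at w = +6): V = t + t^3 - t^4
D2 (bracket A^-6; 10 crossings at w = -2): V = 1
V(D3) = t - t^2 + 2t^3 - t^4 + t^5 - t^6  (w +6, c 12, <D> = -A^-6 + A^-2 - A^2 + 2A^6 - A^10 + A^14)
observation: comparing 3 Jones polynomials yields 3 groups


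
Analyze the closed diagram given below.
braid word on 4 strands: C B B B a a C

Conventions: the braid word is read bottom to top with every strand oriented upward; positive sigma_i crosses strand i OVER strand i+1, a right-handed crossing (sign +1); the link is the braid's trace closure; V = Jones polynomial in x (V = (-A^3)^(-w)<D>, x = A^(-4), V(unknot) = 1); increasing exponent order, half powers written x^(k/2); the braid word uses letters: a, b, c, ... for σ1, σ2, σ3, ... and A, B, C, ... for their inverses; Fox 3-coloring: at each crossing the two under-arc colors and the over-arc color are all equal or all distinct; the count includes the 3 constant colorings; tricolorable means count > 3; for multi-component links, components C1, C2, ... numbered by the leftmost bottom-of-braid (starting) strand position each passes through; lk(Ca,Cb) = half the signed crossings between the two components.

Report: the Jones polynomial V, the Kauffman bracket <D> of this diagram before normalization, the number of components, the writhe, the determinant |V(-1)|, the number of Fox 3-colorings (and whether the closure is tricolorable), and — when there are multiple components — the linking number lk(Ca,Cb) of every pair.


V(x) = -x^-6 + x^-5 - 2x^-4 + 3x^-3 - x^-2 + 3x^-1 + x
bracket: -A^-13 - 3A^-5 + A^-1 - 3A^3 + 2A^7 - A^11 + A^15, w = -3
3 components, writhe -3, over 7 crossings
lk(C1,C2) = +1
linking number lk(C1,C3) = 0
lk(C2,C3): -1
det 12, colorings 9 of 3^7 — tricolorable
observation: w = -3 (over 7 crossings) is diagram-only; (-A^3)^(3) removes it from V


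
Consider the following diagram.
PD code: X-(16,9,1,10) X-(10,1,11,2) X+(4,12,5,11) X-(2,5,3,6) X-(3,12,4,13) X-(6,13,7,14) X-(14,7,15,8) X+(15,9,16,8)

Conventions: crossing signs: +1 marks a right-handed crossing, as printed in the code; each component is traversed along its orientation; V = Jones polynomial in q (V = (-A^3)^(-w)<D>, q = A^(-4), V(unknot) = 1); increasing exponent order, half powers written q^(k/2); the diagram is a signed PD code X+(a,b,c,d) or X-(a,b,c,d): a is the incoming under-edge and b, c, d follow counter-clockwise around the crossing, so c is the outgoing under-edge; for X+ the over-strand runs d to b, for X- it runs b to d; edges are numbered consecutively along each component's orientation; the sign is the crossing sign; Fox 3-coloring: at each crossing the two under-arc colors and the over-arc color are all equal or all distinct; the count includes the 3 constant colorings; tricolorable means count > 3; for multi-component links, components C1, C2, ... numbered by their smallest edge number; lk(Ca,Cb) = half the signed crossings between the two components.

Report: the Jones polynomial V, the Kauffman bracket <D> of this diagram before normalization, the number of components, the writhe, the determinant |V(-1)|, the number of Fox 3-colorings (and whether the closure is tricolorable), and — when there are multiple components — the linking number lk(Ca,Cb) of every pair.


V(q) = -q^-4 + q^-3 + q^-1
bracket: A^-8 + 1 - A^4, w = -4
1 component, writhe -4, over 8 crossings
det 3, colorings 9 of 3^8 — tricolorable
observation: |V(-1)| = 3: so tricolorable, since 3 divides 3


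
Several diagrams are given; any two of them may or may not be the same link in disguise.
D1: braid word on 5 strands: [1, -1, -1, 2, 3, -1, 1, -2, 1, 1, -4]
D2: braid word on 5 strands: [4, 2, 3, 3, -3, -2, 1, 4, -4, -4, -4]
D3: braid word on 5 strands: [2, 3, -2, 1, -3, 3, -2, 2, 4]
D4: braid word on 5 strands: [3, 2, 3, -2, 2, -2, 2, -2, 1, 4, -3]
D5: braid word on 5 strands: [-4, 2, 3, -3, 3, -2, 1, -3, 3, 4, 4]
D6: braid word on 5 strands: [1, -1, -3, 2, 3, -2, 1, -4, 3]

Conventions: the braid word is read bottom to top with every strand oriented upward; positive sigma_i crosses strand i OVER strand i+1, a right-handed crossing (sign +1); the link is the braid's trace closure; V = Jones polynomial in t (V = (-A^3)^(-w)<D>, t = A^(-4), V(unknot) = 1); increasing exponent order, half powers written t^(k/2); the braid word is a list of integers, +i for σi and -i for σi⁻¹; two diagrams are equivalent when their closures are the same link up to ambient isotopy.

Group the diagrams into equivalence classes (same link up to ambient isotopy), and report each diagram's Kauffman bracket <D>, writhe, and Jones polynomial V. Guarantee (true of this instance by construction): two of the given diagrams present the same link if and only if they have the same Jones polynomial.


classes: {D1, D2, D3, D4, D5, D6}
V(D1) = -t^(-1/2) - t^(1/2)  [11 crossings, <D> = A + A^5, w = +1]
V(D2) = -t^(-1/2) - t^(1/2)  [11 crossings, <D> = A + A^5, w = +1]
D3 (bracket A^7 + A^11; 9 crossings at w = +3): V = -t^(-1/2) - t^(1/2)
V(D4) = -t^(-1/2) - t^(1/2)  (w +3, c 11, <D> = A^7 + A^11)
D5 (bracket A^7 + A^11; 11 crossings at w = +3): V = -t^(-1/2) - t^(1/2)
D6 (bracket A + A^5; 9 crossings at w = +1): V = -t^(-1/2) - t^(1/2)
note: one V(t) for all 6 diagrams — one class (guaranteed)


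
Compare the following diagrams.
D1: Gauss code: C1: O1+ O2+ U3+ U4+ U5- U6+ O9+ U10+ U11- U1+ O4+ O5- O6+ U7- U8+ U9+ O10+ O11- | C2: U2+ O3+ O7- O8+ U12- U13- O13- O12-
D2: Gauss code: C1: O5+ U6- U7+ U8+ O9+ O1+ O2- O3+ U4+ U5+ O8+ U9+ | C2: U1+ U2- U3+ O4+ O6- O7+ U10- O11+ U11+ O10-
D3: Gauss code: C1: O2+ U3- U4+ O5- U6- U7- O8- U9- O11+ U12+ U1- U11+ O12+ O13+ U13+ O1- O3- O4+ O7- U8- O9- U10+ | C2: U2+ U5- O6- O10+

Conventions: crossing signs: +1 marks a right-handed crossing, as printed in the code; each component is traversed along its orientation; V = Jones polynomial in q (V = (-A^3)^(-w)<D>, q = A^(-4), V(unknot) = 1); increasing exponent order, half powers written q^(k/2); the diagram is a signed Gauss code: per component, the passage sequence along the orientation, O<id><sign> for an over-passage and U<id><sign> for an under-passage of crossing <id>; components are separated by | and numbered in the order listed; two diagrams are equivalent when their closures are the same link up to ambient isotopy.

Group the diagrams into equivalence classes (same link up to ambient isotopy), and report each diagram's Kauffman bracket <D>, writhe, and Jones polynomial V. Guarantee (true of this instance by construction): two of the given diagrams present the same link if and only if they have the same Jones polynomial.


classes: {D1, D2} | {D3}
V(D1) = -q^(3/2) - 2q^(7/2) + q^(9/2) - q^(11/2) + q^(13/2)  [13 crossings, <D> = -A^-17 + A^-13 - A^-9 + 2A^-5 + A^3, w = +3]
D2 (bracket -A^-11 + A^-7 - A^-3 + 2A + A^9; 11 crossings at w = +5): V = -q^(3/2) - 2q^(7/2) + q^(9/2) - q^(11/2) + q^(13/2)
D3 (bracket A^-1 + A^3 + A^7 - A^15; 13 crossings at w = -1): V = q^(-9/2) - q^(-5/2) - q^(-3/2) - q^(-1/2)
note: 2 values of V(q) split the 3 diagrams


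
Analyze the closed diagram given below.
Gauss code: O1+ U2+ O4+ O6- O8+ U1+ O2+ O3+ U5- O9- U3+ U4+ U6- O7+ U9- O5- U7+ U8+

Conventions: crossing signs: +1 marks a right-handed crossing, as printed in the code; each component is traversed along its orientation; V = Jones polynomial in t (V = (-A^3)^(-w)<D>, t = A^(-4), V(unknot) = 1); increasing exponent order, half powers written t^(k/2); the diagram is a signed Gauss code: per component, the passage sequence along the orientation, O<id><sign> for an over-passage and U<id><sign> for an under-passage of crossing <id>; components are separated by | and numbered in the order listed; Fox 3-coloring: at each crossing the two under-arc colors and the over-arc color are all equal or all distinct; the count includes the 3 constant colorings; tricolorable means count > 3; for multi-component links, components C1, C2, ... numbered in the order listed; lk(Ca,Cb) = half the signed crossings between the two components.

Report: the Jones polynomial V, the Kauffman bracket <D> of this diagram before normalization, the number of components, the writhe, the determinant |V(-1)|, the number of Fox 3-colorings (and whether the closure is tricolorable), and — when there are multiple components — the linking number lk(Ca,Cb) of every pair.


Jones polynomial: V(t) = t^-1 - 1 + 2t - 3t^2 + 3t^3 - 2t^4 + 2t^5 - t^6
<D> = A^-15 - 2A^-11 + 2A^-7 - 3A^-3 + 3A - 2A^5 + A^9 - A^13; writhe +3
components 1, writhe +3 (9 crossings)
3-colorings: 9 of 3^9, det 15 — tricolorable
note: w = +3 (over 9 crossings) is diagram-only; (-A^3)^(-3) removes it from V


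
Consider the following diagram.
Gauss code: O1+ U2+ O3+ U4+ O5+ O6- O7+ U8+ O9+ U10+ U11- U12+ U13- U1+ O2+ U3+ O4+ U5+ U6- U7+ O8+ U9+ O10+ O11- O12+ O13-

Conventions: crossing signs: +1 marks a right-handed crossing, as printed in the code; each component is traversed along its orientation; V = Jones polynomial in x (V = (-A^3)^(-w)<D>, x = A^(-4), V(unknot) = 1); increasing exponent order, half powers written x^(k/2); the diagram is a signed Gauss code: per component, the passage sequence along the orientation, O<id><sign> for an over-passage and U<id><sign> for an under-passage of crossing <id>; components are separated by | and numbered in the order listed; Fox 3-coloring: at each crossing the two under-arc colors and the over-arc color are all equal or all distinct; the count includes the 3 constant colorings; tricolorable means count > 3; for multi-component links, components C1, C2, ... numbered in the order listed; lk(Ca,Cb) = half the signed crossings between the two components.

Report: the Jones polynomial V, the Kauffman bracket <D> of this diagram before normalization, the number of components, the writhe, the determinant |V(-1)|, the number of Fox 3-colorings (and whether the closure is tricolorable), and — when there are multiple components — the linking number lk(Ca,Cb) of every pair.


Jones polynomial: V(x) = x^3 + x^5 - x^6 + x^7 - x^8 + x^9 - x^10
<D> = A^-19 - A^-15 + A^-11 - A^-7 + A^-3 - A - A^9; writhe +7
components 1, writhe +7 (13 crossings)
3-colorings: 3 of 3^13, det 7 — not tricolorable
note: det 7 = |V(-1)|; not divisible by 3, so not tricolorable


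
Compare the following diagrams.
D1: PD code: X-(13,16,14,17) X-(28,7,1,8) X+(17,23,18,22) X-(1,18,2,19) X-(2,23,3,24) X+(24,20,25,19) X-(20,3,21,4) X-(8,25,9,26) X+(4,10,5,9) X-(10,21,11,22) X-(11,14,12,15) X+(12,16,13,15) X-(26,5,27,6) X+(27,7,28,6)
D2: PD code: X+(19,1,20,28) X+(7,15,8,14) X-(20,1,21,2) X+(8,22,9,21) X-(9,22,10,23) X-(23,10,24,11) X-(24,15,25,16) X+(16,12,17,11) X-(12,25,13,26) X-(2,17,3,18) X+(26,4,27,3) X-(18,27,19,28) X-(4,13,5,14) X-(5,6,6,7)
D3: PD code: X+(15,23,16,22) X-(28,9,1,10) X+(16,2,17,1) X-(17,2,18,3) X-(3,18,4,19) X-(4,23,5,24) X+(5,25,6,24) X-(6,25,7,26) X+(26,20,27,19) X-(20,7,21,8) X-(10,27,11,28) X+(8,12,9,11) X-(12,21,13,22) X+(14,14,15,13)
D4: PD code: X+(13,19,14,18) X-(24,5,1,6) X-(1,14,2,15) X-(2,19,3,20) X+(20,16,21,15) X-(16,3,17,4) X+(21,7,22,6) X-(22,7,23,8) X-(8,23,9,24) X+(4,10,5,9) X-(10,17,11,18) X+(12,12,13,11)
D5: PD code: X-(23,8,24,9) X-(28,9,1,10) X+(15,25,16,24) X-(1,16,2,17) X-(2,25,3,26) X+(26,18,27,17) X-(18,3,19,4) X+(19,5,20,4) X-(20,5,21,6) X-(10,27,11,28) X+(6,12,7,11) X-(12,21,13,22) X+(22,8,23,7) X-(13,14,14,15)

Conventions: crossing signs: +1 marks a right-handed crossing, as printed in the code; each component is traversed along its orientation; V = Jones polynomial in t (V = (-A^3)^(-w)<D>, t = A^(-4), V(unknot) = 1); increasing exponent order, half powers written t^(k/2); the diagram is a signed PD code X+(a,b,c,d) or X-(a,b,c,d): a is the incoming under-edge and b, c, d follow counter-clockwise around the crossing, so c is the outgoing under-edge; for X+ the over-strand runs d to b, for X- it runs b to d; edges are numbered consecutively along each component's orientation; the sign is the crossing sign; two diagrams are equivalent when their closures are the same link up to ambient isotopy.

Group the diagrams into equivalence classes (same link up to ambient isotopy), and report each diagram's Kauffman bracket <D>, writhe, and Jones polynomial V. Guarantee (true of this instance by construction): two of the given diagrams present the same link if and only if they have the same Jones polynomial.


equivalence classes: {D1, D2, D3, D4, D5}
D1 (bracket A^-8 + 1 - A^4; 14 crossings at w = -4): V = -t^-4 + t^-3 + t^-1
D2 (bracket A^-8 + 1 - A^4; 14 crossings at w = -4): V = -t^-4 + t^-3 + t^-1
V(D3) = -t^-4 + t^-3 + t^-1  [14 crossings, <D> = A^-2 + A^6 - A^10, w = -2]
D4 (bracket A^-2 + A^6 - A^10; 12 crossings at w = -2): V = -t^-4 + t^-3 + t^-1
V(D5) = -t^-4 + t^-3 + t^-1  [14 crossings, <D> = A^-8 + 1 - A^4, w = -4]
observation: all 5 diagrams share one V(t), hence one class


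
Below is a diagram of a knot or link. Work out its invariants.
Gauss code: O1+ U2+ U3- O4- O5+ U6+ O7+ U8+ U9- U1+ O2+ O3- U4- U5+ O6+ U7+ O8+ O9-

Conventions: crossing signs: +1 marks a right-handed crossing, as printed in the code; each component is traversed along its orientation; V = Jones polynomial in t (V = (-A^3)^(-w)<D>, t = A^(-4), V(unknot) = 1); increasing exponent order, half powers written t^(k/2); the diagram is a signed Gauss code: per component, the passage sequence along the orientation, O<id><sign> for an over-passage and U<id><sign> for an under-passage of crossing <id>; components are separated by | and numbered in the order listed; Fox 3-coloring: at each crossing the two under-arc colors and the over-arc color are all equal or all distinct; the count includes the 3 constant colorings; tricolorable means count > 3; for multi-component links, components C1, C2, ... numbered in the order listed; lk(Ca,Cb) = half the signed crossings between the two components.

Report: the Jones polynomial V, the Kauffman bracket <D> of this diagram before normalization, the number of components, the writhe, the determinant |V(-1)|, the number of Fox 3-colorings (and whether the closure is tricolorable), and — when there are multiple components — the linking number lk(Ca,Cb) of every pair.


V = t + t^3 - t^4
<D> = A^-7 - A^-3 - A^5 (w = +3)
1 component over 9 crossings, w = +3
9 Fox colorings among 3^9, |V(-1)| = 3: tricolorable
why: V spans 3 powers of t: at least 3 crossings in any diagram


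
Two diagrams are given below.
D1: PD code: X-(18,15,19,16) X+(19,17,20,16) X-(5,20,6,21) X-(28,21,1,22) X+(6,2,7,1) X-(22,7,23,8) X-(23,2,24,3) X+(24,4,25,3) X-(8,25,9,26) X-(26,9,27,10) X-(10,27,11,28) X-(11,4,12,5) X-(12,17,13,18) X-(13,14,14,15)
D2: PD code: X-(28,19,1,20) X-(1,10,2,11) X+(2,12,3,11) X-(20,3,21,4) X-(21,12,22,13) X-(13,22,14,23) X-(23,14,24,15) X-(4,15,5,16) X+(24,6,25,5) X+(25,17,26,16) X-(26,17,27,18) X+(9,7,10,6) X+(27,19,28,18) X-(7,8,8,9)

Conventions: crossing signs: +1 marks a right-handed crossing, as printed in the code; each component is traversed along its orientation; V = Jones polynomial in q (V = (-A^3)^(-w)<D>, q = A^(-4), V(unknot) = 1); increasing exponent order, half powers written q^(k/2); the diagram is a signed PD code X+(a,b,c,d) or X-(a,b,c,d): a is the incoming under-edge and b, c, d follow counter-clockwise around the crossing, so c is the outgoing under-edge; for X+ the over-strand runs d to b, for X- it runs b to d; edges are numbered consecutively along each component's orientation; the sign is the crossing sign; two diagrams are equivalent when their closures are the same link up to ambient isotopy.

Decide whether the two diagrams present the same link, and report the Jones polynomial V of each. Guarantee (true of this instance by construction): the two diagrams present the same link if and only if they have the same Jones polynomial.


same link: no
V(D1) = -q^-9 + q^-8 - 2q^-7 + 3q^-6 - 2q^-5 + 2q^-4 - q^-3 + q^-2  [14 crossings, <D> = A^-16 - A^-12 + 2A^-8 - 2A^-4 + 3 - 2A^4 + A^8 - A^12, w = -8]
V(D2) = -q^-6 + q^-5 - q^-4 + 2q^-3 - q^-2 + q^-1  (w -4, c 14, <D> = A^-8 - A^-4 + 2 - A^4 + A^8 - A^12)
note: comparing 2 Jones polynomials yields 2 groups


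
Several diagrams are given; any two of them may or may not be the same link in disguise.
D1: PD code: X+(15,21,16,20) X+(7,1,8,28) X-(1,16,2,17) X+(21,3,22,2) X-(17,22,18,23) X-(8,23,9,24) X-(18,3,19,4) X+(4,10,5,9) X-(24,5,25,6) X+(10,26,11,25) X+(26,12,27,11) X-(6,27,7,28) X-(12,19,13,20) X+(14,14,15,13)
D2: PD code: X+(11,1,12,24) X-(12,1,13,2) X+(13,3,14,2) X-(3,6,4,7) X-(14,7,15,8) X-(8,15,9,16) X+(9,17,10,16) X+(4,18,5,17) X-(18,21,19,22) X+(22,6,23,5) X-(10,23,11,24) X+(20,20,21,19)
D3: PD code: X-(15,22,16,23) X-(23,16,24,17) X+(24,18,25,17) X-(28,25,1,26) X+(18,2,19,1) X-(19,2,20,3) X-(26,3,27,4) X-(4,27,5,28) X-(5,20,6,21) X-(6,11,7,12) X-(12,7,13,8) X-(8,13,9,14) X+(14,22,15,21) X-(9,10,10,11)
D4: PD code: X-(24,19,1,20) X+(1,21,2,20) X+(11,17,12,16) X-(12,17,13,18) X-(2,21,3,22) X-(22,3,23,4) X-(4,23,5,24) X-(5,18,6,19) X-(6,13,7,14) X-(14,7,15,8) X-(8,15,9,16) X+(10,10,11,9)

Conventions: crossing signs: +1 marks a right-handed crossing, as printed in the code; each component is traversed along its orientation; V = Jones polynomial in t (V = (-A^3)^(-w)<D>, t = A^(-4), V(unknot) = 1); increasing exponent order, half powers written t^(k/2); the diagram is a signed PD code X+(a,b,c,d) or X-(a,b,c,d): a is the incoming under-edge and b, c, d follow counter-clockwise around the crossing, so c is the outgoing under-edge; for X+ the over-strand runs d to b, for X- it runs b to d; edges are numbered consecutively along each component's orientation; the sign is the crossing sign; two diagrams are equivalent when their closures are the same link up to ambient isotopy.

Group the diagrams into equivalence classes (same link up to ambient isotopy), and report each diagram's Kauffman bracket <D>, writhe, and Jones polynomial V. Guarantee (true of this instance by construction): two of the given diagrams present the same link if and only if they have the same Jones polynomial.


grouping into links: {D1} | {D2} | {D3, D4}
V(D1) = t^-2 - t^-1 + 1 - t + t^2  (w 0, c 14, <D> = A^-8 - A^-4 + 1 - A^4 + A^8)
V(D2) = 1  [12 crossings, <D> = 1, w = 0]
V(D3) = t^-8 - 2t^-7 + t^-6 - 2t^-5 + 2t^-4 + t^-2  (w -8, c 14, <D> = A^-16 + 2A^-8 - 2A^-4 + 1 - 2A^4 + A^8)
D4 (bracket A^-10 + 2A^-2 - 2A^2 + A^6 - 2A^10 + A^14; 12 crossings at w = -6): V = t^-8 - 2t^-7 + t^-6 - 2t^-5 + 2t^-4 + t^-2
key observation: 3 values of V(t) split the 4 diagrams


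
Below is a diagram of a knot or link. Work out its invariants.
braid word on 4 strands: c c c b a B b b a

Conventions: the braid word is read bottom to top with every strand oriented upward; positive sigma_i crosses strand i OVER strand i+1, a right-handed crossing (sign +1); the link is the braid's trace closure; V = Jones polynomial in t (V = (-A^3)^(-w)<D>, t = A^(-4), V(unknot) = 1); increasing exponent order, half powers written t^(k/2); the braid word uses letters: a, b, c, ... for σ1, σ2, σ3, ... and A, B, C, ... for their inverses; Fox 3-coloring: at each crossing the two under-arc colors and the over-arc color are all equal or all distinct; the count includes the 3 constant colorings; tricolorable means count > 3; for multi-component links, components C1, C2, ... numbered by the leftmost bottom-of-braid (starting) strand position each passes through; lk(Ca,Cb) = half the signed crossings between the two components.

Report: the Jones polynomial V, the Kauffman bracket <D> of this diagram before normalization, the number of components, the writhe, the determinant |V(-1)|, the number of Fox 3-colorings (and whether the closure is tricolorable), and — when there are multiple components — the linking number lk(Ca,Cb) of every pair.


Jones polynomial: V(t) = t^2 + 2t^4 - 2t^5 + t^6 - 2t^7 + t^8
<D> = -A^-11 + 2A^-7 - A^-3 + 2A - 2A^5 - A^13; writhe +7
components 1, writhe +7 (9 crossings)
3-colorings: 27 of 3^9, det 9 — tricolorable
note: |V(-1)| = 9: so tricolorable, since 3 divides 9


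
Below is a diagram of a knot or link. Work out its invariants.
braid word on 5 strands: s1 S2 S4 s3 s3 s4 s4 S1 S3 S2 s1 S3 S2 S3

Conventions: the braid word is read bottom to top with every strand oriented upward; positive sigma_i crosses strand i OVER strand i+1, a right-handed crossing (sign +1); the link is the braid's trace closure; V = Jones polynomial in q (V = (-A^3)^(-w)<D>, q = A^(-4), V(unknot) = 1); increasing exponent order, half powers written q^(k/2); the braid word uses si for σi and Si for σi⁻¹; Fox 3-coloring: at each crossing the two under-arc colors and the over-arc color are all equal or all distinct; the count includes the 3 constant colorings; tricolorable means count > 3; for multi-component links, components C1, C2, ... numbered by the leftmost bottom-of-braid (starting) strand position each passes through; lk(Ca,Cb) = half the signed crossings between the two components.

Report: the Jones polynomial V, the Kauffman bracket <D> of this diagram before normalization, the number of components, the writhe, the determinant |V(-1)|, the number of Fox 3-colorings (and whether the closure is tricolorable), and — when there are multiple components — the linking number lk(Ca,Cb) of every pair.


V = -q^-3 + q^-2 - q^-1 + 3 - q + q^2 - q^3
<D> = -A^-18 + A^-14 - A^-10 + 3A^-6 - A^-2 + A^2 - A^6 (w = -2)
1 component over 14 crossings, w = -2
27 Fox colorings among 3^14, |V(-1)| = 9: tricolorable
why: |V(-1)| = 9: so tricolorable, since 3 divides 9


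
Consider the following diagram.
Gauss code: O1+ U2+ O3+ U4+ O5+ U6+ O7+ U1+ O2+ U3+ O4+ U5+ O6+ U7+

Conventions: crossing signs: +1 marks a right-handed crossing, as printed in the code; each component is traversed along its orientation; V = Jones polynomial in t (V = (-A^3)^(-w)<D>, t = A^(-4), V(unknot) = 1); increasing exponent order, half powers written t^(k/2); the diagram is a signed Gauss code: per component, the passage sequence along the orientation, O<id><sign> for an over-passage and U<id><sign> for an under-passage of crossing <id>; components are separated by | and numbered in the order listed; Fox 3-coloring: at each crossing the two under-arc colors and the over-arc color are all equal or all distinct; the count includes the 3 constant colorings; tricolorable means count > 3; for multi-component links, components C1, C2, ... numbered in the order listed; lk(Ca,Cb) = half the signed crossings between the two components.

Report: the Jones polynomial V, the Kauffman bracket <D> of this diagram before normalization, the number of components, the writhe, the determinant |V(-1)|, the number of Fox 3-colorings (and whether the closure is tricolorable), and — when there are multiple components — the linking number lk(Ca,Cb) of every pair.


V(t) = t^3 + t^5 - t^6 + t^7 - t^8 + t^9 - t^10
bracket: A^-19 - A^-15 + A^-11 - A^-7 + A^-3 - A - A^9, w = +7
1 component, writhe +7, over 7 crossings
det 7, colorings 3 of 3^7 — not tricolorable
observation: det 7 = |V(-1)|; not divisible by 3, so not tricolorable


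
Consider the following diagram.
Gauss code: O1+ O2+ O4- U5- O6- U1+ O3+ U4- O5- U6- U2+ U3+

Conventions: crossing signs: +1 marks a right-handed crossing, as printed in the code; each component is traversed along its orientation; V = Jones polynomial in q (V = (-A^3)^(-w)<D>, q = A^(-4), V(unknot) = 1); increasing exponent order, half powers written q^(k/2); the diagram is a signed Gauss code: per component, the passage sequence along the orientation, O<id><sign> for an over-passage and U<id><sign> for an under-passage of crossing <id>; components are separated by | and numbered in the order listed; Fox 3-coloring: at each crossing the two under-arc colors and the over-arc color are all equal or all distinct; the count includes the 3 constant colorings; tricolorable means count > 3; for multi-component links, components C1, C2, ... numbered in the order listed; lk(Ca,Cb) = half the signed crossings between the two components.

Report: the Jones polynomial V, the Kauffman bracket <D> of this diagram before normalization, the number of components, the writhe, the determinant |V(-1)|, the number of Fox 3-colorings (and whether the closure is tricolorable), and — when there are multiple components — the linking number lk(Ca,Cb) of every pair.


V(q) = 1
bracket: 1, w = 0
1 component, writhe 0, over 6 crossings
det 1, colorings 3 of 3^6 — not tricolorable
observation: w = 0 (over 6 crossings) is diagram-only; (-A^3)^(0) removes it from V


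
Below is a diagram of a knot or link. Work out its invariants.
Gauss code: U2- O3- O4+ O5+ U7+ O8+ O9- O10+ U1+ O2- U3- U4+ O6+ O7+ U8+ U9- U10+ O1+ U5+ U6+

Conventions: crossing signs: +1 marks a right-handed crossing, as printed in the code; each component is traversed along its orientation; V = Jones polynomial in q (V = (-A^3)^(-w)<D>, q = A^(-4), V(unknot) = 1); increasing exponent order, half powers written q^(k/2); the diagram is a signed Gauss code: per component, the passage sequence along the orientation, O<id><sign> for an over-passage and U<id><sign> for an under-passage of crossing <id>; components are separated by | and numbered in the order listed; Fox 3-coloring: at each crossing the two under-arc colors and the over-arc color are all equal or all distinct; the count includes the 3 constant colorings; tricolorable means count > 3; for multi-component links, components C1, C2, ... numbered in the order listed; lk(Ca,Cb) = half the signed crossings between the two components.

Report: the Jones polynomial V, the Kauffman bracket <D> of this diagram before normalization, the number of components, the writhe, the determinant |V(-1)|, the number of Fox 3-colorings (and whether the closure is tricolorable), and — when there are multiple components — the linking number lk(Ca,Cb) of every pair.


V = q + q^3 - q^4
<D> = -A^-4 + 1 + A^8 (w = +4)
1 component over 10 crossings, w = +4
9 Fox colorings among 3^10, |V(-1)| = 3: tricolorable
why: det 3 = |V(-1)|; divisible by 3, so tricolorable


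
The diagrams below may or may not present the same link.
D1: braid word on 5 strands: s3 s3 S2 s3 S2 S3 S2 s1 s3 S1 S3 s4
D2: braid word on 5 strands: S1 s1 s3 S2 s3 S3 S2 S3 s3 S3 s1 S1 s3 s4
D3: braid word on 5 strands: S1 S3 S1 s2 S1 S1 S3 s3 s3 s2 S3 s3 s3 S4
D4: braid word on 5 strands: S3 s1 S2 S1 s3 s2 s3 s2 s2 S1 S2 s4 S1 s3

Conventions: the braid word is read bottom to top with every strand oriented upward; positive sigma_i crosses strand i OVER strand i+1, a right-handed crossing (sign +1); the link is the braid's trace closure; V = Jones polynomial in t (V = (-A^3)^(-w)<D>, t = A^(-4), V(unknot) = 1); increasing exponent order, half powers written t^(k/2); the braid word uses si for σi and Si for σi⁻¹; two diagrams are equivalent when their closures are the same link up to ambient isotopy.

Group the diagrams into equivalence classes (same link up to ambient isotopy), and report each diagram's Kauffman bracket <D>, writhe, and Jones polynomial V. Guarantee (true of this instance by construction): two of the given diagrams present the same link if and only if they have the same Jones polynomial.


equivalence classes: {D1, D2} | {D3} | {D4}
D1 (bracket 1 + A^4 + A^8 + A^12; 12 crossings at w = 0): V = t^-3 + t^-2 + t^-1 + 1
D2 (bracket 1 + A^4 + A^8 + A^12; 14 crossings at w = 0): V = t^-3 + t^-2 + t^-1 + 1
V(D3) = t^-5 - 2t^-4 + 3t^-3 - t^-2 + 3t^-1 - 1 + t  (w -2, c 14, <D> = A^-10 - A^-6 + 3A^-2 - A^2 + 3A^6 - 2A^10 + A^14)
V(D4) = t^-3 + t^-1 + t + t^3  [14 crossings, <D> = A^-6 + A^2 + A^10 + A^18, w = +2]
key observation: 3 classes among 4 diagrams; unequal V(t) rules out equality


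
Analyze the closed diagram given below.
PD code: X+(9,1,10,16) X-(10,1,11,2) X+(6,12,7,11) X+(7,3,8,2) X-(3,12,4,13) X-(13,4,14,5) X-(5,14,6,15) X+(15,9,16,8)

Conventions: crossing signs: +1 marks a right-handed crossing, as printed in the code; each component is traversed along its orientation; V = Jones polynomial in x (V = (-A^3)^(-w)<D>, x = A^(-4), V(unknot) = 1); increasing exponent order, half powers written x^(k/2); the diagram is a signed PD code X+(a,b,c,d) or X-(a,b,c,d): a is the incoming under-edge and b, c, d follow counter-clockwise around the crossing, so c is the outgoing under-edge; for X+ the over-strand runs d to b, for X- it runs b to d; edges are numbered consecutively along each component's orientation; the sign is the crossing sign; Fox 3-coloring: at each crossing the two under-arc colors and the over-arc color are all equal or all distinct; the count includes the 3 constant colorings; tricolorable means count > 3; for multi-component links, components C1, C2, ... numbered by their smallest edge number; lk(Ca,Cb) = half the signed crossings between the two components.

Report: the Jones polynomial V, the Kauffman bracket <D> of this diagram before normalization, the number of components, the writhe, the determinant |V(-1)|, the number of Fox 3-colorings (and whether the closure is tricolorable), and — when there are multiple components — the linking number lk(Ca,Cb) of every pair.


V = 1
<D> = 1 (w = 0)
1 component over 8 crossings, w = 0
3 Fox colorings among 3^8, |V(-1)| = 1: not tricolorable
why: det 1 = |V(-1)|; not divisible by 3, so not tricolorable
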